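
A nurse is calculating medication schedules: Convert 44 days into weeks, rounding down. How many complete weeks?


Total days: 44
Days per week: 7
Division: 44 / 7 = 6 remainder 2
Complete weeks: 6
Remaining days: 2

6


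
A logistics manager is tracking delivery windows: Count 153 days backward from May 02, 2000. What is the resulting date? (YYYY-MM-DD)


Start: 2000-05-02
Subtracting 153 days
Days already passed in May: 2
After going back through May: 151 more days to subtract
April 2000: 30 days, 121 remaining
March 2000: 31 days, 90 remaining
February 2000: 29 days, 61 remaining
January 2000: 31 days, 30 remaining
Result: 1999-12-01

1999-12-01


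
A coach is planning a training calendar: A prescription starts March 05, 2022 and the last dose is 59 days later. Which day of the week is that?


Start: 2022-03-05 (Saturday)
Step 1 - find target date: add 59 days
  2022-03-05 + 59 days = 2022-05-03
Step 2 - day of week:
  59 mod 7 = 3
  Saturday + 3 days -> Tuesday
Result: Tuesday (2022-05-03)

Tuesday


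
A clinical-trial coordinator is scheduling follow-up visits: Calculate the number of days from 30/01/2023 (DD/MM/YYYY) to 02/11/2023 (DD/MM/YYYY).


Start date: 2023-01-30
End date: 2023-11-02
Jan 2023: +2 days
Feb 2023: +28 days
Mar 2023: +31 days
... (8 more months)
Total: 276 days

276


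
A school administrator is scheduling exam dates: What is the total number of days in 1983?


Year: 1983
Check leap year rules:
Divisible by 4? No
1983 is not a leap year
Days: 365

365


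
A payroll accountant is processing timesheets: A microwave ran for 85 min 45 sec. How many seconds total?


Minutes: 85
Extra seconds: 45
Seconds per minute: 60
Minutes to seconds: 85 x 60 = 5100
Total: 5100 + 45 = 5145

5145


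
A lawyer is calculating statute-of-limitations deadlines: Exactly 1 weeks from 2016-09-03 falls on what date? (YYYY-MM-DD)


Start: 2016-09-03
Weeks to add: 1
Convert to days: 1 x 7 = 7 days
Add 7 days to 2016-09-03
Result: 2016-09-10

2016-09-10


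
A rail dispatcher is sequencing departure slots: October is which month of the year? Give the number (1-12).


Calendar month order:
9. September
10. October <--
11. November
October is month number 10

10


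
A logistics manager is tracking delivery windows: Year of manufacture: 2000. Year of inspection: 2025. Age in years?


Birth year: 2000
Current year: 2025
Age = current year - birth year
Age = 2025 - 2000 = 25

25


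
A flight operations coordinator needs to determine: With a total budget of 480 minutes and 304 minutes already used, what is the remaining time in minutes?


Total budget: 480 minutes
Time used: 304 minutes
Remaining: 480 - 304 = 176 minutes
Percent used: 63.3%
Percent remaining: 36.7%

176


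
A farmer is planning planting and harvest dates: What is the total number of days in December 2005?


Month: December
Year: 2005
December is a 31-day month
Total: 31 days

31


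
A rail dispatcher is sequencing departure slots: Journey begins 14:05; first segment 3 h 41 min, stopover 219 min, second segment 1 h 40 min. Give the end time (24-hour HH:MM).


Depart: 14:05
Leg 1: +221 min -> 17:46
Layover: +219 min -> 21:25
Leg 2: +100 min -> 23:05
Total travel: 540 minutes = 9h 0m
Arrival: 23:05

23:05


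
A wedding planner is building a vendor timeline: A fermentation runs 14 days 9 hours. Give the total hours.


Days: 14
Extra hours: 9
Hours per day: 24
Days to hours: 14 x 24 = 336
Total: 336 + 9 = 345

345


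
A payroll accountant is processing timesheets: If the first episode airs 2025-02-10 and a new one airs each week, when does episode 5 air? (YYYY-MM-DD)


First occurrence: 2025-02-10 (occurrence 1)
Each occurrence is 7 days after the previous.
Occurrence 5 is 4 weeks after the first.
4 weeks = 28 days
2025-02-10 + 28 days = 2025-03-10

2025-03-10


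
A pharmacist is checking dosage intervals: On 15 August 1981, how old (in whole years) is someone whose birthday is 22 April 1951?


Birth: 1951-04-22
Reference: 1981-08-15
Year difference: 1981 - 1951 = 30
Has birthday (04-22) occurred by 08-15? Yes
Age in full years: 30

30


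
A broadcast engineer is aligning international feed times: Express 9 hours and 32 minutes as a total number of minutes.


Hours: 9
Extra minutes: 32
Minutes per hour: 60
Hours to minutes: 9 x 60 = 540
Total: 540 + 32 = 572

572


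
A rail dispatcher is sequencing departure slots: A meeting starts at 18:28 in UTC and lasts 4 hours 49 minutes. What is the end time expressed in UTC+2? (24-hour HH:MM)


Start: 18:28 in UTC
Step 1 - add duration:
  minutes: 28 + 49 = 77 (carry 1h)
  hours: 18 + 4 + 1 = 23
  end in UTC: 23:17
Step 2 - convert UTC -> UTC+2:
  offset difference: 2 - (0) = 2 hours
  23 + (2) = 25 -> mod 24 = 1
Result: 01:17 in UTC+2

01:17


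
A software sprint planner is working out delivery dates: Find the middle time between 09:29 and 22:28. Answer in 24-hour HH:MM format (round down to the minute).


Start time: 09:29 = 569 minutes from midnight
End time: 22:28 = 1348 minutes from midnight
Sum: 569 + 1348 = 1917
Midpoint: 1917 / 2 = 958 minutes
Convert: 958 / 60 = 15 hours, 58 minutes
Result: 15:58

15:58


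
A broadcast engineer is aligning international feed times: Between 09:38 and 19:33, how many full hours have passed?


Start: 09:38
End: 19:33
Hour difference: 19 - 9 = 10 hours
Minute difference: 33 - 38 = -5 minutes
Total minutes: 595
Complete hours: 595 / 60 = 9 (remainder 55)

9


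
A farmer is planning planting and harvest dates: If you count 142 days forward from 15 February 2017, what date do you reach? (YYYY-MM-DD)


Start: 2017-02-15
Adding 142 days
Days remaining in February: 13
After February: 129 days still to add
March 2017: 31 days, 98 remaining
April 2017: 30 days, 68 remaining
May 2017: 31 days, 37 remaining
June 2017: 30 days, 7 remaining
Result: 2017-07-07

2017-07-07


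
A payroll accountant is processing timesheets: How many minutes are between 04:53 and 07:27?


Start time: 04:53 = 293 minutes from midnight
End time: 07:27 = 447 minutes from midnight
Difference: 447 - 293 = 154 minutes
That is 2 hours and 34 minutes

154


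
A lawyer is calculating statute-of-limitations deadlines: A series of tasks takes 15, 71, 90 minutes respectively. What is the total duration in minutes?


Durations: 15, 71, 90
Running sum: 15
+ 71 = 86
+ 90 = 176
Total duration: 176 minutes
That is 2 hours and 56 minutes

176


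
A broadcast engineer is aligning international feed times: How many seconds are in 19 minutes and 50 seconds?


Minutes: 19
Seconds: 50
Convert minutes to seconds: 19 x 60 = 1140
Add remaining seconds: 1140 + 50 = 1190

1190


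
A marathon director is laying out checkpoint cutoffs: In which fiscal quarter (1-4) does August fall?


Month: August (month 8)
Q1: January-March (months 1-3)
Q2: April-June (months 4-6)
Q3: July-September (months 7-9)
Q4: October-December (months 10-12)
Month 8 falls in Q3

3


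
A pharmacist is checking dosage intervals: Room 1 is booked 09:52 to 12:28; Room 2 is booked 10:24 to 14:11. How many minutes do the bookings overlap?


Interval A: [592, 748] minutes from midnight
Interval B: [624, 851] minutes from midnight
Overlap start = max(592, 624) = 624
Overlap end = min(748, 851) = 748
Overlap = 748 - 624 = 124 minutes

124


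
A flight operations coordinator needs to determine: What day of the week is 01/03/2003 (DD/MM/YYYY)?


Date: 2003-03-01
January 1, 2003 is a Wednesday
Day of year: 60
Offset from Jan 1: 59 days
59 mod 7 = 3
Result: Saturday

Saturday


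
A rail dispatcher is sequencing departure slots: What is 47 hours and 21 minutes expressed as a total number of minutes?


Hours: 47
Minutes: 21
Convert hours to minutes: 47 x 60 = 2820
Add remaining minutes: 2820 + 21 = 2841

2841


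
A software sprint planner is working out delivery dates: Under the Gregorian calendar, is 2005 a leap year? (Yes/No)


Year: 2005
Divisible by 4? 2005 / 4 = 501.25 -> No
Not divisible by 4, so NOT a leap year

No


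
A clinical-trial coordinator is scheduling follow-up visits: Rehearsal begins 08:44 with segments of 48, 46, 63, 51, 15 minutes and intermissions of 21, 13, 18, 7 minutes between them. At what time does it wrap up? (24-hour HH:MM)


Start: 08:44 = 524 min from midnight
  after task 1 (48 min): 09:32
  after break (21 min): 09:53
  after task 2 (46 min): 10:39
  after break (13 min): 10:52
  after task 3 (63 min): 11:55
  after break (18 min): 12:13
  after task 4 (51 min): 13:04
  after break (7 min): 13:11
  after task 5 (15 min): 13:26
Total elapsed: 282 minutes
End time: 13:26

13:26


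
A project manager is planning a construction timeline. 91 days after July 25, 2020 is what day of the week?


Start: 2020-07-25 (Saturday)
Step 1 - find target date: add 91 days
  2020-07-25 + 91 days = 2020-10-24
Step 2 - day of week:
  91 mod 7 = 0
  Saturday + 0 days -> Saturday
Result: Saturday (2020-10-24)

Saturday


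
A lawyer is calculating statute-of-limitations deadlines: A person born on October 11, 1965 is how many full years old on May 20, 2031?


Birth: 1965-10-11
Reference: 2031-05-20
Year difference: 2031 - 1965 = 66
Has birthday (10-11) occurred by 05-20? No
Birthday not yet reached this year -> subtract 1
Age in full years: 65

65


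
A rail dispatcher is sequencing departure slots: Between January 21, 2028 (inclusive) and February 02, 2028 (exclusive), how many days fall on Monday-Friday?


Start: 2028-01-21 (Friday)
End (exclusive): 2028-02-02 (Wednesday)
Total calendar days: 12
Full weeks: 12 // 7 = 1 -> 5 weekdays
Remaining 5 days starting on Friday:
  Fri(w), Sat(-), Sun(-), Mon(w), Tue(w) -> 3 weekdays
Total business days: 5 + 3 = 8

8


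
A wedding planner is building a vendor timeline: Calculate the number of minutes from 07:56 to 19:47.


Start time: 07:56 = 476 minutes from midnight
End time: 19:47 = 1187 minutes from midnight
Difference: 1187 - 476 = 711 minutes
That is 11 hours and 51 minutes

711


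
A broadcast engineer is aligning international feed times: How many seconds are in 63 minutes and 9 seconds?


Minutes: 63
Extra seconds: 9
Seconds per minute: 60
Minutes to seconds: 63 x 60 = 3780
Total: 3780 + 9 = 3789

3789


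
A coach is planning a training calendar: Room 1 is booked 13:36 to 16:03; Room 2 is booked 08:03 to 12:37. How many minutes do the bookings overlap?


Interval A: [816, 963] minutes from midnight
Interval B: [483, 757] minutes from midnight
Overlap start = max(816, 483) = 816
Overlap end = min(963, 757) = 757
End <= start, so the intervals do not overlap: 0 minutes

0


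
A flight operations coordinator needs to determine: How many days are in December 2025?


Month: December
Year: 2025
December is a 31-day month
Total: 31 days

31


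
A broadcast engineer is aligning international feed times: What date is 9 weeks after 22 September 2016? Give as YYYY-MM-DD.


Start: 2016-09-22
Weeks to add: 9
Convert to days: 9 x 7 = 63 days
Add 63 days to 2016-09-22
Result: 2016-11-24

2016-11-24


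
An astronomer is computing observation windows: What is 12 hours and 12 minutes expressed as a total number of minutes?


Hours: 12
Minutes: 12
Convert hours to minutes: 12 x 60 = 720
Add remaining minutes: 720 + 12 = 732

732


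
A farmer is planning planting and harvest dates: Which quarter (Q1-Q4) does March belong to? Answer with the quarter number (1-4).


Month: March (month 3)
Q1: January-March (months 1-3)
Q2: April-June (months 4-6)
Q3: July-September (months 7-9)
Q4: October-December (months 10-12)
Month 3 falls in Q1

1


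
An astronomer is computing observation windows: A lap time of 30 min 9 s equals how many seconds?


Minutes: 30
Seconds: 9
Convert minutes to seconds: 30 x 60 = 1800
Add remaining seconds: 1800 + 9 = 1809

1809


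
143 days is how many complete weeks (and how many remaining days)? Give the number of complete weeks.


Total days: 143
Days per week: 7
Division: 143 / 7 = 20 remainder 3
Complete weeks: 20
Remaining days: 3

20


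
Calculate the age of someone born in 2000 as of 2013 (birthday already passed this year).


Birth year: 2000
Current year: 2013
Age = current year - birth year
Age = 2013 - 2000 = 13

13


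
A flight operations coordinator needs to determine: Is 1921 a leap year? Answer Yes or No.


Year: 1921
Divisible by 4? 1921 / 4 = 480.25 -> No
Not divisible by 4, so NOT a leap year

No


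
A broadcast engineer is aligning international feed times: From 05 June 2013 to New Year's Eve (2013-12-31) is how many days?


Start: June 05, 2013
End: December 31, 2013
Days left in June: 25
July: 31
August: 31
September: 30
October: 31
... plus remaining months
Sum of remaining months: 184
Total: 25 + 184 = 209

209


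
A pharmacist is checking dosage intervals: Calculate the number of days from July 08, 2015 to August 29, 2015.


Start date: 2015-07-08
End date: 2015-08-29
Jul 2015: +24 days
Aug 2015: +28 days
Total: 52 days

52


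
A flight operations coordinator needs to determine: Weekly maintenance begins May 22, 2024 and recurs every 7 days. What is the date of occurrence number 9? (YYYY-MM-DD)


First occurrence: 2024-05-22 (occurrence 1)
Each occurrence is 7 days after the previous.
Occurrence 9 is 8 weeks after the first.
8 weeks = 56 days
2024-05-22 + 56 days = 2024-07-17

2024-07-17


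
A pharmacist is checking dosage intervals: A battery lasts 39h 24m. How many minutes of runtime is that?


Hours: 39
Extra minutes: 24
Minutes per hour: 60
Hours to minutes: 39 x 60 = 2340
Total: 2340 + 24 = 2364

2364


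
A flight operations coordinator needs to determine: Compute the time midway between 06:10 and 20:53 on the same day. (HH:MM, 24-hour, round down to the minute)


Start time: 06:10 = 370 minutes from midnight
End time: 20:53 = 1253 minutes from midnight
Sum: 370 + 1253 = 1623
Midpoint: 1623 / 2 = 811 minutes
Convert: 811 / 60 = 13 hours, 31 minutes
Result: 13:31

13:31


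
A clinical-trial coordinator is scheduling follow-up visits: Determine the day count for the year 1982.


Year: 1982
Check leap year rules:
Divisible by 4? No
1982 is not a leap year
Days: 365

365


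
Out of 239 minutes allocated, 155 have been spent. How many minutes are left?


Total budget: 239 minutes
Time used: 155 minutes
Remaining: 239 - 155 = 84 minutes
Percent used: 64.9%
Percent remaining: 35.1%

84


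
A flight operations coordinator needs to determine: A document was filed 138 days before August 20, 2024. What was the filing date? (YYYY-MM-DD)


Start: 2024-08-20
Subtracting 138 days
Days already passed in August: 20
After going back through August: 118 more days to subtract
July 2024: 31 days, 87 remaining
June 2024: 30 days, 57 remaining
May 2024: 31 days, 26 remaining
April 2024 has 30 days, need 26
Result: 2024-04-04

2024-04-04


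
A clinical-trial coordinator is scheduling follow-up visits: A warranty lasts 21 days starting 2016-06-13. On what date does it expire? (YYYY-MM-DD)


Start: 2016-06-13
Adding 21 days
Days remaining in June: 17
After June: 4 days still to add
July 2016 has 31 days, need 4
Result: 2016-07-04

2016-07-04


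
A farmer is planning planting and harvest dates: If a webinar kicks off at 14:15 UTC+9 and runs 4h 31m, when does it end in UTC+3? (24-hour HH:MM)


Start: 14:15 in UTC+9
Step 1 - add duration:
  minutes: 15 + 31 = 46
  hours: 14 + 4 + 0 = 18
  end in UTC+9: 18:46
Step 2 - convert UTC+9 -> UTC+3:
  offset difference: 3 - (9) = -6 hours
  18 + (-6) = 12 -> mod 24 = 12
Result: 12:46 in UTC+3

12:46


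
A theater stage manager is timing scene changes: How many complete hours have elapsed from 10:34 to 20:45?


Start: 10:34
End: 20:45
Hour difference: 20 - 10 = 10 hours
Minute difference: 45 - 34 = 11 minutes
Total minutes: 611
Complete hours: 611 / 60 = 10 (remainder 11)

10


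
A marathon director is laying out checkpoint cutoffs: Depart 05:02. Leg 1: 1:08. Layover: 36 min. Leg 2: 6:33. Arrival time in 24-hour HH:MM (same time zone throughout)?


Depart: 05:02
Leg 1: +68 min -> 06:10
Layover: +36 min -> 06:46
Leg 2: +393 min -> 13:19
Total travel: 497 minutes = 8h 17m
Arrival: 13:19

13:19


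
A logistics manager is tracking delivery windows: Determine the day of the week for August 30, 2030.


Date: 2030-08-30
January 1, 2030 is a Tuesday
Day of year: 242
Offset from Jan 1: 241 days
241 mod 7 = 3
Result: Friday

Friday


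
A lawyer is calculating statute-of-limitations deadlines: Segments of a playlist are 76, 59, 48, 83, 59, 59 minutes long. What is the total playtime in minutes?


Durations: 76, 59, 48, 83, 59, 59
Running sum: 76
+ 59 = 135
+ 48 = 183
+ 83 = 266
+ 59 = 325
+ 59 = 384
Total duration: 384 minutes
That is 6 hours and 24 minutes

384


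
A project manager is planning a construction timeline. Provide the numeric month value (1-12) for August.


Calendar month order:
7. July
8. August <--
9. September
August is month number 8

8


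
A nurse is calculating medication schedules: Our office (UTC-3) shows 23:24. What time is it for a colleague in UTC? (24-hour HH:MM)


Local time: 23:24 at UTC-3 (offset -3h)
Target zone: UTC (offset 0h)
Difference: 0 - (-3) = 3 hours
Calculation: 23 + (3) = 26
Wraparound: (26) mod 24 = 2
Result: 02:24

02:24


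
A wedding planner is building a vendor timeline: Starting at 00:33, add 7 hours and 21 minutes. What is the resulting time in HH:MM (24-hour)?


Start time: 00:33
Adding: 7 hours 21 minutes
Minutes: 33 + 21 = 54
Hours: 0 + 7 + 0 = 7
Result: 07:54

07:54


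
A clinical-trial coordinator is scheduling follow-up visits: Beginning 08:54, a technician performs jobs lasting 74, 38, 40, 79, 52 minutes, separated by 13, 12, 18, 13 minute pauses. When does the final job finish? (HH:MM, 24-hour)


Start: 08:54 = 534 min from midnight
  after task 1 (74 min): 10:08
  after break (13 min): 10:21
  after task 2 (38 min): 10:59
  after break (12 min): 11:11
  after task 3 (40 min): 11:51
  after break (18 min): 12:09
  after task 4 (79 min): 13:28
  after break (13 min): 13:41
  after task 5 (52 min): 14:33
Total elapsed: 339 minutes
End time: 14:33

14:33


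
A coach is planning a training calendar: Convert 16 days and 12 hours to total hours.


Days: 16
Extra hours: 12
Hours per day: 24
Days to hours: 16 x 24 = 384
Total: 384 + 12 = 396

396


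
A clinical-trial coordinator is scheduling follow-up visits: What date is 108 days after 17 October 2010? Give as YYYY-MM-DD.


Start: 2010-10-17
Adding 108 days
Days remaining in October: 14
After October: 94 days still to add
November 2010: 30 days, 64 remaining
December 2010: 31 days, 33 remaining
January 2011: 31 days, 2 remaining
February 2011 has 28 days, need 2
Result: 2011-02-02

2011-02-02


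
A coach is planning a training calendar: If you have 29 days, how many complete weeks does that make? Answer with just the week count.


Total days: 29
Days per week: 7
Division: 29 / 7 = 4 remainder 1
Complete weeks: 4
Remaining days: 1

4


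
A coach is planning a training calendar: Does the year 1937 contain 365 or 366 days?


Year: 1937
Check leap year rules:
Divisible by 4? No
1937 is not a leap year
Days: 365

365


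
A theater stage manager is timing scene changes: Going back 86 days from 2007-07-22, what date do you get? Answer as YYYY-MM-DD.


Start: 2007-07-22
Subtracting 86 days
Days already passed in July: 22
After going back through July: 64 more days to subtract
June 2007: 30 days, 34 remaining
May 2007: 31 days, 3 remaining
April 2007 has 30 days, need 3
Result: 2007-04-27

2007-04-27


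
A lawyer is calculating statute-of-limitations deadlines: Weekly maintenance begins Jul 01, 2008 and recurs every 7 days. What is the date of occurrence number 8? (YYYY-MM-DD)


First occurrence: 2008-07-01 (occurrence 1)
Each occurrence is 7 days after the previous.
Occurrence 8 is 7 weeks after the first.
7 weeks = 49 days
2008-07-01 + 49 days = 2008-08-19

2008-08-19


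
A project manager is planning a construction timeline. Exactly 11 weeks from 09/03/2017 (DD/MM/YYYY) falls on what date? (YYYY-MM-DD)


Start: 2017-03-09
Weeks to add: 11
Convert to days: 11 x 7 = 77 days
Add 77 days to 2017-03-09
Result: 2017-05-25

2017-05-25


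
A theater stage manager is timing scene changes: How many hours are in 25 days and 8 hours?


Days: 25
Extra hours: 8
Hours per day: 24
Days to hours: 25 x 24 = 600
Total: 600 + 8 = 608

608


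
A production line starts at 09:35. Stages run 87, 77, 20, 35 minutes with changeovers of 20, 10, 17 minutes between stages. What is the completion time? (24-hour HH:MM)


Start: 09:35 = 575 min from midnight
  after task 1 (87 min): 11:02
  after break (20 min): 11:22
  after task 2 (77 min): 12:39
  after break (10 min): 12:49
  after task 3 (20 min): 13:09
  after break (17 min): 13:26
  after task 4 (35 min): 14:01
Total elapsed: 266 minutes
End time: 14:01

14:01


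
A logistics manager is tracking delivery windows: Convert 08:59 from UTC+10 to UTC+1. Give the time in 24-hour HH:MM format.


Local time: 08:59 at UTC+10 (offset 10h)
Target zone: UTC+1 (offset 1h)
Difference: 1 - (10) = -9 hours
Calculation: 8 + (-9) = -1
Wraparound: (-1) mod 24 = 23
Result: 23:59

23:59


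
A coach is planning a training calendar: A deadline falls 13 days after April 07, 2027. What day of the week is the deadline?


Start: 2027-04-07 (Wednesday)
Step 1 - find target date: add 13 days
  2027-04-07 + 13 days = 2027-04-20
Step 2 - day of week:
  13 mod 7 = 6
  Wednesday + 6 days -> Tuesday
Result: Tuesday (2027-04-20)

Tuesday


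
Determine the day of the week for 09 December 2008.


Date: 2008-12-09
January 1, 2008 is a Tuesday
Day of year: 344
Offset from Jan 1: 343 days
343 mod 7 = 0
Result: Tuesday

Tuesday


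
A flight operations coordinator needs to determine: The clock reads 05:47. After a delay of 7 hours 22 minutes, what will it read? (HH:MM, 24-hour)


Start time: 05:47
Adding: 7 hours 22 minutes
Minutes: 47 + 22 = 69
Minute overflow: 69 >= 60, so carry 1 hour, minutes = 9
Hours: 5 + 7 + 1 = 13
Result: 13:09

13:09


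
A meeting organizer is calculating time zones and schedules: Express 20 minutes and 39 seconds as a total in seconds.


Minutes: 20
Seconds: 39
Convert minutes to seconds: 20 x 60 = 1200
Add remaining seconds: 1200 + 39 = 1239

1239


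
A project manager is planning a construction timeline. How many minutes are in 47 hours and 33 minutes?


Hours: 47
Extra minutes: 33
Minutes per hour: 60
Hours to minutes: 47 x 60 = 2820
Total: 2820 + 33 = 2853

2853


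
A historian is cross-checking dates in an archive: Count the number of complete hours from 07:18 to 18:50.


Start: 07:18
End: 18:50
Hour difference: 18 - 7 = 11 hours
Minute difference: 50 - 18 = 32 minutes
Total minutes: 692
Complete hours: 692 / 60 = 11 (remainder 32)

11


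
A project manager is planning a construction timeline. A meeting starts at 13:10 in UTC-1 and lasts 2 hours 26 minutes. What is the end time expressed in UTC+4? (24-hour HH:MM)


Start: 13:10 in UTC-1
Step 1 - add duration:
  minutes: 10 + 26 = 36
  hours: 13 + 2 + 0 = 15
  end in UTC-1: 15:36
Step 2 - convert UTC-1 -> UTC+4:
  offset difference: 4 - (-1) = 5 hours
  15 + (5) = 20 -> mod 24 = 20
Result: 20:36 in UTC+4

20:36


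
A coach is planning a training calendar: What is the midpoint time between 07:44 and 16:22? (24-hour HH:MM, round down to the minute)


Start time: 07:44 = 464 minutes from midnight
End time: 16:22 = 982 minutes from midnight
Sum: 464 + 982 = 1446
Midpoint: 1446 / 2 = 723 minutes
Convert: 723 / 60 = 12 hours, 3 minutes
Result: 12:03

12:03


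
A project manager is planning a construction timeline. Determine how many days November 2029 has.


Month: November
Year: 2029
November is a 30-day month
Total: 30 days

30


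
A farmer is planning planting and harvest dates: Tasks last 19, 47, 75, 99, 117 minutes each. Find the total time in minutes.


Durations: 19, 47, 75, 99, 117
Running sum: 19
+ 47 = 66
+ 75 = 141
+ 99 = 240
+ 117 = 357
Total duration: 357 minutes
That is 5 hours and 57 minutes

357


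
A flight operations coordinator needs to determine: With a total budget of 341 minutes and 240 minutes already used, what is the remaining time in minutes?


Total budget: 341 minutes
Time used: 240 minutes
Remaining: 341 - 240 = 101 minutes
Percent used: 70.4%
Percent remaining: 29.6%

101


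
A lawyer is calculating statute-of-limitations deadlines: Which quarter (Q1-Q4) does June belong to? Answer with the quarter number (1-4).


Month: June (month 6)
Q1: January-March (months 1-3)
Q2: April-June (months 4-6)
Q3: July-September (months 7-9)
Q4: October-December (months 10-12)
Month 6 falls in Q2

2


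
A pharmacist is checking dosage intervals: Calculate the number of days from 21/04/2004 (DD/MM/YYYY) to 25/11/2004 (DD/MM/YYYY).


Start date: 2004-04-21
End date: 2004-11-25
Apr 2004: +10 days
May 2004: +31 days
Jun 2004: +30 days
... (5 more months)
Total: 218 days

218


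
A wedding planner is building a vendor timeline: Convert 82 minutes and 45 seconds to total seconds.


Minutes: 82
Extra seconds: 45
Seconds per minute: 60
Minutes to seconds: 82 x 60 = 4920
Total: 4920 + 45 = 4965

4965


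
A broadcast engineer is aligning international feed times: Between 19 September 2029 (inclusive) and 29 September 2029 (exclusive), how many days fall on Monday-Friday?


Start: 2029-09-19 (Wednesday)
End (exclusive): 2029-09-29 (Saturday)
Total calendar days: 10
Full weeks: 10 // 7 = 1 -> 5 weekdays
Remaining 3 days starting on Wednesday:
  Wed(w), Thu(w), Fri(w) -> 3 weekdays
Total business days: 5 + 3 = 8

8


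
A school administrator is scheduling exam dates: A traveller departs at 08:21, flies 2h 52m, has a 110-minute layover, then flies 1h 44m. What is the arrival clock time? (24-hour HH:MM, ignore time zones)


Depart: 08:21
Leg 1: +172 min -> 11:13
Layover: +110 min -> 13:03
Leg 2: +104 min -> 14:47
Total travel: 386 minutes = 6h 26m
Arrival: 14:47

14:47


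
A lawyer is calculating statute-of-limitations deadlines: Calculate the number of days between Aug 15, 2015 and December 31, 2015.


Start: August 15, 2015
End: December 31, 2015
Days left in August: 16
September: 30
October: 31
November: 30
December: 31
Sum of remaining months: 122
Total: 16 + 122 = 138

138


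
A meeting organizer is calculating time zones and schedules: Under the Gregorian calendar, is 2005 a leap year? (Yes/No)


Year: 2005
Divisible by 4? 2005 / 4 = 501.25 -> No
Not divisible by 4, so NOT a leap year

No


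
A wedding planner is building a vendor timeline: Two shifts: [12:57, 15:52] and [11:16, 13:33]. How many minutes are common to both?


Interval A: [777, 952] minutes from midnight
Interval B: [676, 813] minutes from midnight
Overlap start = max(777, 676) = 777
Overlap end = min(952, 813) = 813
Overlap = 813 - 777 = 36 minutes

36


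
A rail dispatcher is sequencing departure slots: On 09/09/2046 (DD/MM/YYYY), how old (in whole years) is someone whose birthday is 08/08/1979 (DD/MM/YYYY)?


Birth: 1979-08-08
Reference: 2046-09-09
Year difference: 2046 - 1979 = 67
Has birthday (08-08) occurred by 09-09? Yes
Age in full years: 67

67


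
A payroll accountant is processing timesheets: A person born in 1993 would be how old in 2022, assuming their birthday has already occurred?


Birth year: 1993
Current year: 2022
Age = current year - birth year
Age = 2022 - 1993 = 29

29


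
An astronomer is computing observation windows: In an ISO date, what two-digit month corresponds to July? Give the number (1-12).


Calendar month order:
6. June
7. July <--
8. August
July is month number 7

7


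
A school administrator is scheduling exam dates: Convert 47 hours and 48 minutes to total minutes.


Hours: 47
Minutes: 48
Convert hours to minutes: 47 x 60 = 2820
Add remaining minutes: 2820 + 48 = 2868

2868


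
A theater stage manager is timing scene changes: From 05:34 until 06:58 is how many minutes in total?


Start time: 05:34 = 334 minutes from midnight
End time: 06:58 = 418 minutes from midnight
Difference: 418 - 334 = 84 minutes
That is 1 hours and 24 minutes

84


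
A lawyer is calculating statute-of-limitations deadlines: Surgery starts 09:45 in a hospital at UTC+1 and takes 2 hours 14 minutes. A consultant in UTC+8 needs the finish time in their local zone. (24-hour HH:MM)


Start: 09:45 in UTC+1
Step 1 - add duration:
  minutes: 45 + 14 = 59
  hours: 9 + 2 + 0 = 11
  end in UTC+1: 11:59
Step 2 - convert UTC+1 -> UTC+8:
  offset difference: 8 - (1) = 7 hours
  11 + (7) = 18 -> mod 24 = 18
Result: 18:59 in UTC+8

18:59


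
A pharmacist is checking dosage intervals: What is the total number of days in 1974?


Year: 1974
Check leap year rules:
Divisible by 4? No
1974 is not a leap year
Days: 365

365


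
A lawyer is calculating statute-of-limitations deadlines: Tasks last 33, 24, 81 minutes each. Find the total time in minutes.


Durations: 33, 24, 81
Running sum: 33
+ 24 = 57
+ 81 = 138
Total duration: 138 minutes
That is 2 hours and 18 minutes

138


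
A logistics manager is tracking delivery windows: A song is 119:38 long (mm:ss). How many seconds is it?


Minutes: 119
Extra seconds: 38
Seconds per minute: 60
Minutes to seconds: 119 x 60 = 7140
Total: 7140 + 38 = 7178

7178


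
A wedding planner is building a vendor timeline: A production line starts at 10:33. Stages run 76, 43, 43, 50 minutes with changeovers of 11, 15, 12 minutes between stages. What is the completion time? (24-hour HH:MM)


Start: 10:33 = 633 min from midnight
  after task 1 (76 min): 11:49
  after break (11 min): 12:00
  after task 2 (43 min): 12:43
  after break (15 min): 12:58
  after task 3 (43 min): 13:41
  after break (12 min): 13:53
  after task 4 (50 min): 14:43
Total elapsed: 250 minutes
End time: 14:43

14:43


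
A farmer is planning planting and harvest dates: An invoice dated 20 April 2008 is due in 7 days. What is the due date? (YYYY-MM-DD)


Start: 2008-04-20
Adding 7 days
Days remaining in April: 10
Result: 2008-04-27

2008-04-27


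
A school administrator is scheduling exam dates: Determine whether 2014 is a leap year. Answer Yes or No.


Year: 2014
Divisible by 4? 2014 / 4 = 503.5 -> No
Not divisible by 4, so NOT a leap year

No


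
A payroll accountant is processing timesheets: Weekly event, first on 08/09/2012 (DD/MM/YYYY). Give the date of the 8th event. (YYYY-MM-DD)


First occurrence: 2012-09-08 (occurrence 1)
Each occurrence is 7 days after the previous.
Occurrence 8 is 7 weeks after the first.
7 weeks = 49 days
2012-09-08 + 49 days = 2012-10-27

2012-10-27


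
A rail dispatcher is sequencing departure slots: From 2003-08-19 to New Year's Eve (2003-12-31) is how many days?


Start: August 19, 2003
End: December 31, 2003
Days left in August: 12
September: 30
October: 31
November: 30
December: 31
Sum of remaining months: 122
Total: 12 + 122 = 134

134


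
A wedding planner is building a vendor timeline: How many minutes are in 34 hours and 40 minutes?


Hours: 34
Extra minutes: 40
Minutes per hour: 60
Hours to minutes: 34 x 60 = 2040
Total: 2040 + 40 = 2080

2080


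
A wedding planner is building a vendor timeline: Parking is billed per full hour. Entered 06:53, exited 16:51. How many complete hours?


Start: 06:53
End: 16:51
Hour difference: 16 - 6 = 10 hours
Minute difference: 51 - 53 = -2 minutes
Total minutes: 598
Complete hours: 598 / 60 = 9 (remainder 58)

9


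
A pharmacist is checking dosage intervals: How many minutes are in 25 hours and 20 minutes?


Hours: 25
Minutes: 20
Convert hours to minutes: 25 x 60 = 1500
Add remaining minutes: 1500 + 20 = 1520

1520


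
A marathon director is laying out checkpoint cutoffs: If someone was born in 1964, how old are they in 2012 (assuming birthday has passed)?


Birth year: 1964
Current year: 2012
Age = current year - birth year
Age = 2012 - 1964 = 48

48


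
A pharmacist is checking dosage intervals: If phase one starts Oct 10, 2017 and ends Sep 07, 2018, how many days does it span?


Start date: 2017-10-10
End date: 2018-09-07
Oct 2017: +22 days
Nov 2017: +30 days
Dec 2017: +31 days
... (9 more months)
Total: 332 days

332


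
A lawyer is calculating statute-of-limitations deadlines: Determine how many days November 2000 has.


Month: November
Year: 2000
November is a 30-day month
Total: 30 days

30


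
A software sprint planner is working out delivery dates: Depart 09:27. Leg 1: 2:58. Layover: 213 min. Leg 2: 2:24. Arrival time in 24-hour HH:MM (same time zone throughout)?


Depart: 09:27
Leg 1: +178 min -> 12:25
Layover: +213 min -> 15:58
Leg 2: +144 min -> 18:22
Total travel: 535 minutes = 8h 55m
Arrival: 18:22

18:22


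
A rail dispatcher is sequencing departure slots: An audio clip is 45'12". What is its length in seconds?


Minutes: 45
Seconds: 12
Convert minutes to seconds: 45 x 60 = 2700
Add remaining seconds: 2700 + 12 = 2712

2712


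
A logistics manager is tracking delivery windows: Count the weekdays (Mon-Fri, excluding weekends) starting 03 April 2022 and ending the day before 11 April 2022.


Start: 2022-04-03 (Sunday)
End (exclusive): 2022-04-11 (Monday)
Total calendar days: 8
Full weeks: 8 // 7 = 1 -> 5 weekdays
Remaining 1 days starting on Sunday:
  Sun(-) -> 0 weekdays
Total business days: 5 + 0 = 5

5


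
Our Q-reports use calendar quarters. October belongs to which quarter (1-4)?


Month: October (month 10)
Q1: January-March (months 1-3)
Q2: April-June (months 4-6)
Q3: July-September (months 7-9)
Q4: October-December (months 10-12)
Month 10 falls in Q4

4


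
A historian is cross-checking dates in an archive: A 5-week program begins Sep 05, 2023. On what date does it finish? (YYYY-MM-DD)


Start: 2023-09-05
Weeks to add: 5
Convert to days: 5 x 7 = 35 days
Add 35 days to 2023-09-05
Result: 2023-10-10

2023-10-10


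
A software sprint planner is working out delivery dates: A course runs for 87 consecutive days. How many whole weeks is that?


Total days: 87
Days per week: 7
Division: 87 / 7 = 12 remainder 3
Complete weeks: 12
Remaining days: 3

12


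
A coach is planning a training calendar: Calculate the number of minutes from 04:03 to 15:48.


Start time: 04:03 = 243 minutes from midnight
End time: 15:48 = 948 minutes from midnight
Difference: 948 - 243 = 705 minutes
That is 11 hours and 45 minutes

705


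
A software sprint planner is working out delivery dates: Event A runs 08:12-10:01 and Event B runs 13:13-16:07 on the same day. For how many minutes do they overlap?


Interval A: [492, 601] minutes from midnight
Interval B: [793, 967] minutes from midnight
Overlap start = max(492, 793) = 793
Overlap end = min(601, 967) = 601
End <= start, so the intervals do not overlap: 0 minutes

0


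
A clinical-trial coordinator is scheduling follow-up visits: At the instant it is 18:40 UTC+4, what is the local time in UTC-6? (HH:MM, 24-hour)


Local time: 18:40 at UTC+4 (offset 4h)
Target zone: UTC-6 (offset -6h)
Difference: -6 - (4) = -10 hours
Calculation: 18 + (-10) = 8
Result: 08:40

08:40


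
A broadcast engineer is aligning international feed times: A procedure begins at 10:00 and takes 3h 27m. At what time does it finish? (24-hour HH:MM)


Start time: 10:00
Adding: 3 hours 27 minutes
Minutes: 0 + 27 = 27
Hours: 10 + 3 + 0 = 13
Result: 13:27

13:27


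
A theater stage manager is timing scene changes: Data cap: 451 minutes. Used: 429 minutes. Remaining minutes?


Total budget: 451 minutes
Time used: 429 minutes
Remaining: 451 - 429 = 22 minutes
Percent used: 95.1%
Percent remaining: 4.9%

22


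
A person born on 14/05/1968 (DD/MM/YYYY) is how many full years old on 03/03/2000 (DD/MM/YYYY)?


Birth: 1968-05-14
Reference: 2000-03-03
Year difference: 2000 - 1968 = 32
Has birthday (05-14) occurred by 03-03? No
Birthday not yet reached this year -> subtract 1
Age in full years: 31

31


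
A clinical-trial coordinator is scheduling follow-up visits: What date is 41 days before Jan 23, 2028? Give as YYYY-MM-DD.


Start: 2028-01-23
Subtracting 41 days
Days already passed in January: 23
After going back through January: 18 more days to subtract
December 2027 has 31 days, need 18
Result: 2027-12-13

2027-12-13


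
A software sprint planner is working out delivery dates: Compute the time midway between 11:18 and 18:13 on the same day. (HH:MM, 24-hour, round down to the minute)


Start time: 11:18 = 678 minutes from midnight
End time: 18:13 = 1093 minutes from midnight
Sum: 678 + 1093 = 1771
Midpoint: 1771 / 2 = 885 minutes
Convert: 885 / 60 = 14 hours, 45 minutes
Result: 14:45

14:45


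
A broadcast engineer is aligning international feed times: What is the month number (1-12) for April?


Calendar month order:
3. March
4. April <--
5. May
April is month number 4

4


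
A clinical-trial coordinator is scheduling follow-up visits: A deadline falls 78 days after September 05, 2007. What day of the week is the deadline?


Start: 2007-09-05 (Wednesday)
Step 1 - find target date: add 78 days
  2007-09-05 + 78 days = 2007-11-22
Step 2 - day of week:
  78 mod 7 = 1
  Wednesday + 1 days -> Thursday
Result: Thursday (2007-11-22)

Thursday


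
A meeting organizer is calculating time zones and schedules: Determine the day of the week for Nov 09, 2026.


Date: 2026-11-09
January 1, 2026 is a Thursday
Day of year: 313
Offset from Jan 1: 312 days
312 mod 7 = 4
Result: Monday

Monday


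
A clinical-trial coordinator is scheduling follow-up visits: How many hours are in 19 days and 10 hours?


Days: 19
Extra hours: 10
Hours per day: 24
Days to hours: 19 x 24 = 456
Total: 456 + 10 = 466

466


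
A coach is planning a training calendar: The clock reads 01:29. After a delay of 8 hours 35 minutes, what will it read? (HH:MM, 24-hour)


Start time: 01:29
Adding: 8 hours 35 minutes
Minutes: 29 + 35 = 64
Minute overflow: 64 >= 60, so carry 1 hour, minutes = 4
Hours: 1 + 8 + 1 = 10
Result: 10:04

10:04


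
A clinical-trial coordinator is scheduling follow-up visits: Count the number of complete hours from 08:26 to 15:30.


Start: 08:26
End: 15:30
Hour difference: 15 - 8 = 7 hours
Minute difference: 30 - 26 = 4 minutes
Total minutes: 424
Complete hours: 424 / 60 = 7 (remainder 4)

7


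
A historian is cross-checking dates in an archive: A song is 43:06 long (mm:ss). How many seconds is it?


Minutes: 43
Extra seconds: 6
Seconds per minute: 60
Minutes to seconds: 43 x 60 = 2580
Total: 2580 + 6 = 2586

2586


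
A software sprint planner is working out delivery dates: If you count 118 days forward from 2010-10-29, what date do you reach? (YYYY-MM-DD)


Start: 2010-10-29
Adding 118 days
Days remaining in October: 2
After October: 116 days still to add
November 2010: 30 days, 86 remaining
December 2010: 31 days, 55 remaining
January 2011: 31 days, 24 remaining
February 2011 has 28 days, need 24
Result: 2011-02-24

2011-02-24


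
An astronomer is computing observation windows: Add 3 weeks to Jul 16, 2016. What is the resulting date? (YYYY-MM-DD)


Start: 2016-07-16
Weeks to add: 3
Convert to days: 3 x 7 = 21 days
Add 21 days to 2016-07-16
Result: 2016-08-06

2016-08-06


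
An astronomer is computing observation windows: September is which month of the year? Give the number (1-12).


Calendar month order:
8. August
9. September <--
10. October
September is month number 9

9


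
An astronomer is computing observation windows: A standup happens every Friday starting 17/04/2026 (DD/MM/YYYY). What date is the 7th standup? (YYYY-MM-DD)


First occurrence: 2026-04-17 (occurrence 1)
Each occurrence is 7 days after the previous.
Occurrence 7 is 6 weeks after the first.
6 weeks = 42 days
2026-04-17 + 42 days = 2026-05-29

2026-05-29
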